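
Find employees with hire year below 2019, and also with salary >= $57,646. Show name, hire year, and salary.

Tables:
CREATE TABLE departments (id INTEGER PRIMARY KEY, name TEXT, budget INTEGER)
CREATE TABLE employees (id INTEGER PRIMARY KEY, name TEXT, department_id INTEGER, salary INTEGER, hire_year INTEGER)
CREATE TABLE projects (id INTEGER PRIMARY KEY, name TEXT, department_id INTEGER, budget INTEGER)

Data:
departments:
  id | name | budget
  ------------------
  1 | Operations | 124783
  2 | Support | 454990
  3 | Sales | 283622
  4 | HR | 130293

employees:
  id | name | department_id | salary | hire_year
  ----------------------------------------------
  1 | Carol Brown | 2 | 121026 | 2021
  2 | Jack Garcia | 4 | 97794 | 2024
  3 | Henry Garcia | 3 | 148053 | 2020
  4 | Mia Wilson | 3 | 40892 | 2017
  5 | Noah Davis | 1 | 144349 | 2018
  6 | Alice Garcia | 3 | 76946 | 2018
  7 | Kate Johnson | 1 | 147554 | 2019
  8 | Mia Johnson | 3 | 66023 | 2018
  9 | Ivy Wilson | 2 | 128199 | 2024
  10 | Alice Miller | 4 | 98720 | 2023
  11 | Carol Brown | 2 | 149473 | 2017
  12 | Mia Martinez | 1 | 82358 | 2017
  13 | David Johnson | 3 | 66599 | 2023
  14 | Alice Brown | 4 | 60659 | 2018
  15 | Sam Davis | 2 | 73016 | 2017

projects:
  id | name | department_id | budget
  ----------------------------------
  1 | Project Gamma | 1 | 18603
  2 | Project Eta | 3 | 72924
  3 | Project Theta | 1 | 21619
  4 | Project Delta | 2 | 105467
SELECT name, hire_year, salary FROM employees WHERE hire_year < 2019 AND salary >= 57646

Execution result:
name | hire_year | salary
Noah Davis | 2018 | 144349
Alice Garcia | 2018 | 76946
Mia Johnson | 2018 | 66023
Carol Brown | 2017 | 149473
Mia Martinez | 2017 | 82358
Alice Brown | 2018 | 60659
Sam Davis | 2017 | 73016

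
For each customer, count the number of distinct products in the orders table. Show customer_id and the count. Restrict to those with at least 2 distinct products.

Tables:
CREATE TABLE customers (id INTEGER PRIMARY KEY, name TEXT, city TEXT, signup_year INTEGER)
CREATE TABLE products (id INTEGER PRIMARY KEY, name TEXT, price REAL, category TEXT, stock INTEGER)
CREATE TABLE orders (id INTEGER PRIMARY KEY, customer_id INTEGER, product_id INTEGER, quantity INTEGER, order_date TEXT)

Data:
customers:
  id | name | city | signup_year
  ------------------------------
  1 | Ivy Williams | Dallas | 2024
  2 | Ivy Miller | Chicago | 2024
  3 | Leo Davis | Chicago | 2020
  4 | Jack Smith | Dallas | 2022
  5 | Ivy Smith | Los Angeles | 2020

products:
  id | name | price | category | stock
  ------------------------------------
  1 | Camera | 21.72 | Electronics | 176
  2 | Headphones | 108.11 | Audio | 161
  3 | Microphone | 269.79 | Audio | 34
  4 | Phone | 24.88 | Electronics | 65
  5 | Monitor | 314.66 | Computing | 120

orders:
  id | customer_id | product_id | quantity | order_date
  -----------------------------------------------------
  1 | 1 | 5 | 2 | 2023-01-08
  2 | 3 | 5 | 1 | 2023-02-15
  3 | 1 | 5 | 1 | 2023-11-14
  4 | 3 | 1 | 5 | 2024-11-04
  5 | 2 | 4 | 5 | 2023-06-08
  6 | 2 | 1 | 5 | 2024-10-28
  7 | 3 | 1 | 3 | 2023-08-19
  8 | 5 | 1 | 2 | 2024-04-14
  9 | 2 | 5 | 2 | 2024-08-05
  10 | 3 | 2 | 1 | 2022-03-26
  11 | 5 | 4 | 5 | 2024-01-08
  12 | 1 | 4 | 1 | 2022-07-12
SELECT customer_id, COUNT(DISTINCT product_id) AS distinct_product_count FROM orders GROUP BY customer_id HAVING COUNT(DISTINCT product_id) >= 2

Execution result:
customer_id | distinct_product_count
1 | 2
2 | 3
3 | 3
5 | 2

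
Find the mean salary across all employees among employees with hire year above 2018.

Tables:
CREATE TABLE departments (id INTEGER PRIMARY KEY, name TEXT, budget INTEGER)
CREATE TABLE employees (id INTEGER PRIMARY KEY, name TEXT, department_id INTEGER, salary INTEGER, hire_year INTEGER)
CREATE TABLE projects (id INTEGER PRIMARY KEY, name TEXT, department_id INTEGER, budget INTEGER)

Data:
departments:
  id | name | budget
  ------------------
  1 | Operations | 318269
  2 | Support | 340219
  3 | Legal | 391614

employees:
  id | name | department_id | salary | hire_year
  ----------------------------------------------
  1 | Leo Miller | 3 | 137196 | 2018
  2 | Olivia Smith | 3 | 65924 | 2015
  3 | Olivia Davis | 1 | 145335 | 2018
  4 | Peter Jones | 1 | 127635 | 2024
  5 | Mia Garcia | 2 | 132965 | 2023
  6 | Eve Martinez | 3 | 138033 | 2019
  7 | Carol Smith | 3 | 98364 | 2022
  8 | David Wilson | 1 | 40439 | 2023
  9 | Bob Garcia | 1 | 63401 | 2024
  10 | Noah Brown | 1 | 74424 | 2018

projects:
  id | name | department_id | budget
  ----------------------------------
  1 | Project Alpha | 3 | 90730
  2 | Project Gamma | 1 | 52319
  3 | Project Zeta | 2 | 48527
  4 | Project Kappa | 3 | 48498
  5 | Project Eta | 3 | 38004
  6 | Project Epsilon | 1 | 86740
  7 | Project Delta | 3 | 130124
SELECT AVG(salary) FROM employees WHERE hire_year > 2018

Execution result:
100139.50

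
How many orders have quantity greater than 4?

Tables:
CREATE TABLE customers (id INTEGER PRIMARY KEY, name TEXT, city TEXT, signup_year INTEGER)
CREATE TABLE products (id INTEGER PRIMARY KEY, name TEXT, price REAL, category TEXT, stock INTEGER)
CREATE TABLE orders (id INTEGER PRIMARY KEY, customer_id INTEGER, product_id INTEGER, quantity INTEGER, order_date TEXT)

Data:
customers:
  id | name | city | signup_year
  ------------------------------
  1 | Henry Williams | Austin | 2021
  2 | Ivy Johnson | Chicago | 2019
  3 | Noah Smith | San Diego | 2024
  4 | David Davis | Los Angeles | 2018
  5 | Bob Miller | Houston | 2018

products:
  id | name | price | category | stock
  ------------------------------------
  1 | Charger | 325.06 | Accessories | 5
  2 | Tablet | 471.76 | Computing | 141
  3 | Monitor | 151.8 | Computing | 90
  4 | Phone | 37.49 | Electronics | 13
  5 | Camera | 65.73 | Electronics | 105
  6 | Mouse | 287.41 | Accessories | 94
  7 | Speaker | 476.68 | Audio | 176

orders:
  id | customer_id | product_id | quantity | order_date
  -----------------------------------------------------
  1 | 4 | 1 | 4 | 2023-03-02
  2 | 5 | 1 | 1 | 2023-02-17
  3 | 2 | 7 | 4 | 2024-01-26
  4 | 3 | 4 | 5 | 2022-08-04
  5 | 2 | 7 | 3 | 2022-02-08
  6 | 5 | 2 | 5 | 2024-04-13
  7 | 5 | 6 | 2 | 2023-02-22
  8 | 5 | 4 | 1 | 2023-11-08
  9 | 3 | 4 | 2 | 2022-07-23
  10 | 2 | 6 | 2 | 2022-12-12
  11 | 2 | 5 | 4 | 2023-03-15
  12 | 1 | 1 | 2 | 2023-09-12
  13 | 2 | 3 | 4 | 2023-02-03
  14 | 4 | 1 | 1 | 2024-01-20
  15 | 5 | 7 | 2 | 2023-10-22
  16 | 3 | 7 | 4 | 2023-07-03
SELECT COUNT(*) FROM orders WHERE quantity > 4

Execution result:
2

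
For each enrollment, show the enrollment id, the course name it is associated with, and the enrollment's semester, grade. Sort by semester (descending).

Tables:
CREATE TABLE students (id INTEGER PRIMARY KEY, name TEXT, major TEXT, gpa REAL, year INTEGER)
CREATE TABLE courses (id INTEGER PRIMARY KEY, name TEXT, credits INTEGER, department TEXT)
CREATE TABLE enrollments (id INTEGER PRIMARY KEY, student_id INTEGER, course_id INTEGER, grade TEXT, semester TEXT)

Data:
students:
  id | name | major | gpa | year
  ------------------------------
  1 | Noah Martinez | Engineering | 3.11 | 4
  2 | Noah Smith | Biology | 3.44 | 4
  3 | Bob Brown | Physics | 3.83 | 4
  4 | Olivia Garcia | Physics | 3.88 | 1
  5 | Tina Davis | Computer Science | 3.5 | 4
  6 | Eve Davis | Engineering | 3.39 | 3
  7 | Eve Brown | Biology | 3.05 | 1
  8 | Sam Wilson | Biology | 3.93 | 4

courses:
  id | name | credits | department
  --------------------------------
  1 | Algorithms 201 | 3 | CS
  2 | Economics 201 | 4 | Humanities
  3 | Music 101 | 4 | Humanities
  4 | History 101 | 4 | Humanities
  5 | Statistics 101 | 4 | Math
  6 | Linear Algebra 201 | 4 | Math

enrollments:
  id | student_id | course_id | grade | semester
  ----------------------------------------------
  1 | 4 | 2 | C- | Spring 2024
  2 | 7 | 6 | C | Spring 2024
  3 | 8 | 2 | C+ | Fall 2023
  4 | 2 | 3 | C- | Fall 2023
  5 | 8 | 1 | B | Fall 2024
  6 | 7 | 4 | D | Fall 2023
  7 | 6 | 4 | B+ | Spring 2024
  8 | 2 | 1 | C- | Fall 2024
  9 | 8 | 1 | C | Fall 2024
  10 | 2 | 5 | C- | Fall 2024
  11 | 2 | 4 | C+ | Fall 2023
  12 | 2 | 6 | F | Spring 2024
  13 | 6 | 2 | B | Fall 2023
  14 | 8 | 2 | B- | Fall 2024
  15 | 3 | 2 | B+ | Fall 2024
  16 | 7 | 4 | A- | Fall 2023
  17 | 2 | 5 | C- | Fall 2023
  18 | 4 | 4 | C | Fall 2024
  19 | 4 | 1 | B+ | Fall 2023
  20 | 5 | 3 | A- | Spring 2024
SELECT c.id, p.name AS course, c.semester, c.grade FROM enrollments c JOIN courses p ON c.course_id = p.id ORDER BY c.semester DESC

Execution result:
id | course | semester | grade
1 | Economics 201 | Spring 2024 | C-
2 | Linear Algebra 201 | Spring 2024 | C
7 | History 101 | Spring 2024 | B+
12 | Linear Algebra 201 | Spring 2024 | F
20 | Music 101 | Spring 2024 | A-
5 | Algorithms 201 | Fall 2024 | B
8 | Algorithms 201 | Fall 2024 | C-
9 | Algorithms 201 | Fall 2024 | C
10 | Statistics 101 | Fall 2024 | C-
14 | Economics 201 | Fall 2024 | B-
15 | Economics 201 | Fall 2024 | B+
18 | History 101 | Fall 2024 | C
3 | Economics 201 | Fall 2023 | C+
4 | Music 101 | Fall 2023 | C-
6 | History 101 | Fall 2023 | D
11 | History 101 | Fall 2023 | C+
13 | Economics 201 | Fall 2023 | B
16 | History 101 | Fall 2023 | A-
17 | Statistics 101 | Fall 2023 | C-
19 | Algorithms 201 | Fall 2023 | B+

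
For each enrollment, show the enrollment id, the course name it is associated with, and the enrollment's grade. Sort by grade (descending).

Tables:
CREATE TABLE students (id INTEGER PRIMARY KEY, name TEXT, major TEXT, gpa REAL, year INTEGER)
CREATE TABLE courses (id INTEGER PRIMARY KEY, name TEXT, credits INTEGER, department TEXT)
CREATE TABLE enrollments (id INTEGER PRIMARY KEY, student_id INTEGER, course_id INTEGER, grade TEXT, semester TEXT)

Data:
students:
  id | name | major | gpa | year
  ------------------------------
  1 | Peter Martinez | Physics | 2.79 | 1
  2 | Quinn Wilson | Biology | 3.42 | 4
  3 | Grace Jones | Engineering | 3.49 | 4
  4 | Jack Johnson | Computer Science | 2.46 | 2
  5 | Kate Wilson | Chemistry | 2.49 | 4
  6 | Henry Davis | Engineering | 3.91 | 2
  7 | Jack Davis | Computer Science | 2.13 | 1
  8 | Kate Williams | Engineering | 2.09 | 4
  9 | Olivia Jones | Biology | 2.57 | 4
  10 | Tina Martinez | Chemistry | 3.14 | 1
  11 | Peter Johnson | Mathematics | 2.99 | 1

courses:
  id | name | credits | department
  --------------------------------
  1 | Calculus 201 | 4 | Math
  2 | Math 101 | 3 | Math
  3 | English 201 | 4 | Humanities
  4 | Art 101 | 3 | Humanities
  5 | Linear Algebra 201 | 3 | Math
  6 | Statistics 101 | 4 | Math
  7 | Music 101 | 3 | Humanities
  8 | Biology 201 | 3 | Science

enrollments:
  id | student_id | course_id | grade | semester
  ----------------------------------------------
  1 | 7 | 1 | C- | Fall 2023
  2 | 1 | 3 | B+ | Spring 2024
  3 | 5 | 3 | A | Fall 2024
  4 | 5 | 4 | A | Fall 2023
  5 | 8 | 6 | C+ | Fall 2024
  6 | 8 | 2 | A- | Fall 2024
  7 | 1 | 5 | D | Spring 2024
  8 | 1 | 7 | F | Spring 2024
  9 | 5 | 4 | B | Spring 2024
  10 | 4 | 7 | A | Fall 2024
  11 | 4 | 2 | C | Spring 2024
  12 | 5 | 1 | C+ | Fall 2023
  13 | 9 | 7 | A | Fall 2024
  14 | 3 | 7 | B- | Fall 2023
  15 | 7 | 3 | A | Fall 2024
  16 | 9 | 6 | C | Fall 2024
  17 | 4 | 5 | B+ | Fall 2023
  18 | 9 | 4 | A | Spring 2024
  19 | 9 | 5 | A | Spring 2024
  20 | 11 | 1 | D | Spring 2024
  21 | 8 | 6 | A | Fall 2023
SELECT c.id, p.name AS course, c.grade FROM enrollments c JOIN courses p ON c.course_id = p.id ORDER BY c.grade DESC

Execution result:
id | course | grade
8 | Music 101 | F
7 | Linear Algebra 201 | D
20 | Calculus 201 | D
1 | Calculus 201 | C-
5 | Statistics 101 | C+
12 | Calculus 201 | C+
11 | Math 101 | C
16 | Statistics 101 | C
14 | Music 101 | B-
2 | English 201 | B+
17 | Linear Algebra 201 | B+
9 | Art 101 | B
6 | Math 101 | A-
3 | English 201 | A
4 | Art 101 | A
10 | Music 101 | A
13 | Music 101 | A
15 | English 201 | A
18 | Art 101 | A
19 | Linear Algebra 201 | A
21 | Statistics 101 | A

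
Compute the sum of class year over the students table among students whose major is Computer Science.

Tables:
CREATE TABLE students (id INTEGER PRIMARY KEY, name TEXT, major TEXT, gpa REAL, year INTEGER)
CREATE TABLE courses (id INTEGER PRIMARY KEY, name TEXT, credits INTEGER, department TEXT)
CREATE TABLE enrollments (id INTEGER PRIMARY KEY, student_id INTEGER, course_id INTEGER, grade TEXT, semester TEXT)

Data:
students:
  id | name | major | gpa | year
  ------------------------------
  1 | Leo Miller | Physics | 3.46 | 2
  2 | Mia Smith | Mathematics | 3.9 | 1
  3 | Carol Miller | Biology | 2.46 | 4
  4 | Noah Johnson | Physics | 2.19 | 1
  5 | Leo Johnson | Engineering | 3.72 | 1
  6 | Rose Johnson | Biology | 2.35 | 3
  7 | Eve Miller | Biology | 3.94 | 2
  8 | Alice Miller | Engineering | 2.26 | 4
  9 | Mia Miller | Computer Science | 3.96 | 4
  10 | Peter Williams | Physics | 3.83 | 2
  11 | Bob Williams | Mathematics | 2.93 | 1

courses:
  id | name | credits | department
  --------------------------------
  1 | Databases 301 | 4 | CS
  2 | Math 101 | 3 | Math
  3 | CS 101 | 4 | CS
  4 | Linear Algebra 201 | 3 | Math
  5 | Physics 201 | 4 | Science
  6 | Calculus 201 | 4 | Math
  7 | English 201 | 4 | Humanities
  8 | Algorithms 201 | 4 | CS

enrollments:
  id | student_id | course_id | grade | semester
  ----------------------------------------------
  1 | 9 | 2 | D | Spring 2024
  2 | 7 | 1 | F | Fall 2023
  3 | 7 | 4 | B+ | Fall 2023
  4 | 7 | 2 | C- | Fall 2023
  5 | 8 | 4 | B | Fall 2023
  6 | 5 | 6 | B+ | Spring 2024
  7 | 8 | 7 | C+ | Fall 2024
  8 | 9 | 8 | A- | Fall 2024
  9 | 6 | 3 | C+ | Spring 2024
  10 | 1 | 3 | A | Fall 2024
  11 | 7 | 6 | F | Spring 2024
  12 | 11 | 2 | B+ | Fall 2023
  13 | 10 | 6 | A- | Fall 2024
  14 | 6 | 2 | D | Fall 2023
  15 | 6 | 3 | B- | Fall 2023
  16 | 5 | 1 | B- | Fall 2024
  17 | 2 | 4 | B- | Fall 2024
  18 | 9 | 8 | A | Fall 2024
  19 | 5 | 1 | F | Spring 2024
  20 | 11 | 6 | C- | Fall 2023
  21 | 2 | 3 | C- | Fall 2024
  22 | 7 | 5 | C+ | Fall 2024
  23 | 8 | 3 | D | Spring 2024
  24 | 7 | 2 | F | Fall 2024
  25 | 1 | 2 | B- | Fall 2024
SELECT SUM(year) FROM students WHERE major = 'Computer Science'

Execution result:
4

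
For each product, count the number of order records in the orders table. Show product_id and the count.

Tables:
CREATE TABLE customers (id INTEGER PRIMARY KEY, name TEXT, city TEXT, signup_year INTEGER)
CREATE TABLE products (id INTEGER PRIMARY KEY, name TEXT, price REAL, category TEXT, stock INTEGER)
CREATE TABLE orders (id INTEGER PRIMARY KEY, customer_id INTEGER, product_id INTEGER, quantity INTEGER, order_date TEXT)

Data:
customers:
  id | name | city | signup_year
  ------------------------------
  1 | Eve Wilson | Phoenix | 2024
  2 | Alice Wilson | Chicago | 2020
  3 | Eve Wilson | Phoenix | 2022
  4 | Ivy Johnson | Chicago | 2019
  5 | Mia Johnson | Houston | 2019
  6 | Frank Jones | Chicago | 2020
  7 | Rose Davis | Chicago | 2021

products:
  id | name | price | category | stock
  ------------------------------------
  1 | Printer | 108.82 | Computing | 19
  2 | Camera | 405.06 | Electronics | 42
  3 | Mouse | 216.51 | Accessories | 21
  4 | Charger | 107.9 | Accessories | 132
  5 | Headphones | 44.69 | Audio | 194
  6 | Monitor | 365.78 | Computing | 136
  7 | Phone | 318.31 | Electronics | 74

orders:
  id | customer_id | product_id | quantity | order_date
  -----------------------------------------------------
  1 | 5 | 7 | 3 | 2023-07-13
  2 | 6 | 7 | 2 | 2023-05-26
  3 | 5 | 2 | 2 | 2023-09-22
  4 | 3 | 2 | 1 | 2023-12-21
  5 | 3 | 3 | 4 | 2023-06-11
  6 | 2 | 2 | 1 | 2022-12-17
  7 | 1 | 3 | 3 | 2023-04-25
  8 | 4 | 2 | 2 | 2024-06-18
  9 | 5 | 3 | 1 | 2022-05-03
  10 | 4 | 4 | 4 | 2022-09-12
SELECT product_id, COUNT(*) AS order_count FROM orders GROUP BY product_id

Execution result:
product_id | order_count
2 | 4
3 | 3
4 | 1
7 | 2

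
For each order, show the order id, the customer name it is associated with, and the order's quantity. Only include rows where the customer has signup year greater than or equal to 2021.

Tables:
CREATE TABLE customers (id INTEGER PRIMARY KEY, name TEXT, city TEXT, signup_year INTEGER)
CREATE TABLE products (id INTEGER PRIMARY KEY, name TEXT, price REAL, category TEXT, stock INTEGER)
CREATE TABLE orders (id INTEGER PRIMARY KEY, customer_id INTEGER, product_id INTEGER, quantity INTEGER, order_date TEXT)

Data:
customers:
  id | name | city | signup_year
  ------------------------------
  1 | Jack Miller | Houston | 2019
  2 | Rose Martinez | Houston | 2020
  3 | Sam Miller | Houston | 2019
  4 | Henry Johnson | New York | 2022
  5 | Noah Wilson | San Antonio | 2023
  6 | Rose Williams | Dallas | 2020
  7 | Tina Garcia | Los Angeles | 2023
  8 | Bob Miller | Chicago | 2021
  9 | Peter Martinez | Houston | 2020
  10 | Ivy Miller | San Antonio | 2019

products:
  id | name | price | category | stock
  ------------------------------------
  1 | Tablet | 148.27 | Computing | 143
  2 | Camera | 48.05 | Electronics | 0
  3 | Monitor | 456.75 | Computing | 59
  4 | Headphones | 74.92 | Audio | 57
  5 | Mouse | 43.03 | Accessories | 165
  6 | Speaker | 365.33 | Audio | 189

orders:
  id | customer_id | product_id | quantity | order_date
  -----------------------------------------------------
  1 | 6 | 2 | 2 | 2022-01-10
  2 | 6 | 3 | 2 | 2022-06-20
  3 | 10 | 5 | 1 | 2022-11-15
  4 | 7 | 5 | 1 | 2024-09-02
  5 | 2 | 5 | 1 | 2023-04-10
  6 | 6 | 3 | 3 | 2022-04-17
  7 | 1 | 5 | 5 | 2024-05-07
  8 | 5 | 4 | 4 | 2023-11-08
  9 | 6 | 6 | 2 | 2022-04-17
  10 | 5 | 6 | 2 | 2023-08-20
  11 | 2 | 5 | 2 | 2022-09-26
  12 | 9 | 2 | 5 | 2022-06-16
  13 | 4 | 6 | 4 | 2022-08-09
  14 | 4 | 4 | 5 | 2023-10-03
SELECT c.id, p.name AS customer, c.quantity FROM orders c JOIN customers p ON c.customer_id = p.id WHERE p.signup_year >= 2021

Execution result:
id | customer | quantity
4 | Tina Garcia | 1
8 | Noah Wilson | 4
10 | Noah Wilson | 2
13 | Henry Johnson | 4
14 | Henry Johnson | 5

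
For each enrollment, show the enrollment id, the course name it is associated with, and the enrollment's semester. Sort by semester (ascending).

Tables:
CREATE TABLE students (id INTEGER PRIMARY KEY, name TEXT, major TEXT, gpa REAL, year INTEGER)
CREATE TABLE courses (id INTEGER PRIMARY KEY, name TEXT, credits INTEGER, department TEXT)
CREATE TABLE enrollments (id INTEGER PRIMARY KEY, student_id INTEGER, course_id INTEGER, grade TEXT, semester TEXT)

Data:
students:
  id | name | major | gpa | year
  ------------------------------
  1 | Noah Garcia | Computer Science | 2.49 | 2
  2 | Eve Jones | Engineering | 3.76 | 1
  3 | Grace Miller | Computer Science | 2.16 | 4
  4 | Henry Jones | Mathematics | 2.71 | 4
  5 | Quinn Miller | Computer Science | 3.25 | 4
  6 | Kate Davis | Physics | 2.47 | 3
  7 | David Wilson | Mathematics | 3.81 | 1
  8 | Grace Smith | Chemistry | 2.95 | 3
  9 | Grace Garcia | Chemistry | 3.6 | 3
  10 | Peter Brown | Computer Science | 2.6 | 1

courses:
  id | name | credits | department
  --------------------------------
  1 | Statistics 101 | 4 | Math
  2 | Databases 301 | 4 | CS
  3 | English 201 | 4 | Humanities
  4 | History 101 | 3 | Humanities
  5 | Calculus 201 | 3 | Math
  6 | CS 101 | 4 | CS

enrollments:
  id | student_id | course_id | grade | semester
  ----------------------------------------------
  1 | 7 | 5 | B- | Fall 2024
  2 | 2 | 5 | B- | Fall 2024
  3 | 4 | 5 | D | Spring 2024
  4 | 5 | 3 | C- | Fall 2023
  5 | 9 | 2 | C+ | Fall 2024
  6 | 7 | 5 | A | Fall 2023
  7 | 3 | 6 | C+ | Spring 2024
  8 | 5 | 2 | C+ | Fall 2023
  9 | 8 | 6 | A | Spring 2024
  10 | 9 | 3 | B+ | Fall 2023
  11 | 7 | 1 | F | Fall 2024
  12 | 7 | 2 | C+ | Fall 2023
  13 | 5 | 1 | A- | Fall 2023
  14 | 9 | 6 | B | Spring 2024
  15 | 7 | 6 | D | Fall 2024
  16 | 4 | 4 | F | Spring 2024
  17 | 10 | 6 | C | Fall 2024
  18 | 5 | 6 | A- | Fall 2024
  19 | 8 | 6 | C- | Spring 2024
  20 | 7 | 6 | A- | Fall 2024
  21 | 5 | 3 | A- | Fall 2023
SELECT c.id, p.name AS course, c.semester FROM enrollments c JOIN courses p ON c.course_id = p.id ORDER BY c.semester ASC

Execution result:
id | course | semester
4 | English 201 | Fall 2023
6 | Calculus 201 | Fall 2023
8 | Databases 301 | Fall 2023
10 | English 201 | Fall 2023
12 | Databases 301 | Fall 2023
13 | Statistics 101 | Fall 2023
21 | English 201 | Fall 2023
1 | Calculus 201 | Fall 2024
2 | Calculus 201 | Fall 2024
5 | Databases 301 | Fall 2024
11 | Statistics 101 | Fall 2024
15 | CS 101 | Fall 2024
17 | CS 101 | Fall 2024
18 | CS 101 | Fall 2024
20 | CS 101 | Fall 2024
3 | Calculus 201 | Spring 2024
7 | CS 101 | Spring 2024
9 | CS 101 | Spring 2024
14 | CS 101 | Spring 2024
16 | History 101 | Spring 2024
19 | CS 101 | Spring 2024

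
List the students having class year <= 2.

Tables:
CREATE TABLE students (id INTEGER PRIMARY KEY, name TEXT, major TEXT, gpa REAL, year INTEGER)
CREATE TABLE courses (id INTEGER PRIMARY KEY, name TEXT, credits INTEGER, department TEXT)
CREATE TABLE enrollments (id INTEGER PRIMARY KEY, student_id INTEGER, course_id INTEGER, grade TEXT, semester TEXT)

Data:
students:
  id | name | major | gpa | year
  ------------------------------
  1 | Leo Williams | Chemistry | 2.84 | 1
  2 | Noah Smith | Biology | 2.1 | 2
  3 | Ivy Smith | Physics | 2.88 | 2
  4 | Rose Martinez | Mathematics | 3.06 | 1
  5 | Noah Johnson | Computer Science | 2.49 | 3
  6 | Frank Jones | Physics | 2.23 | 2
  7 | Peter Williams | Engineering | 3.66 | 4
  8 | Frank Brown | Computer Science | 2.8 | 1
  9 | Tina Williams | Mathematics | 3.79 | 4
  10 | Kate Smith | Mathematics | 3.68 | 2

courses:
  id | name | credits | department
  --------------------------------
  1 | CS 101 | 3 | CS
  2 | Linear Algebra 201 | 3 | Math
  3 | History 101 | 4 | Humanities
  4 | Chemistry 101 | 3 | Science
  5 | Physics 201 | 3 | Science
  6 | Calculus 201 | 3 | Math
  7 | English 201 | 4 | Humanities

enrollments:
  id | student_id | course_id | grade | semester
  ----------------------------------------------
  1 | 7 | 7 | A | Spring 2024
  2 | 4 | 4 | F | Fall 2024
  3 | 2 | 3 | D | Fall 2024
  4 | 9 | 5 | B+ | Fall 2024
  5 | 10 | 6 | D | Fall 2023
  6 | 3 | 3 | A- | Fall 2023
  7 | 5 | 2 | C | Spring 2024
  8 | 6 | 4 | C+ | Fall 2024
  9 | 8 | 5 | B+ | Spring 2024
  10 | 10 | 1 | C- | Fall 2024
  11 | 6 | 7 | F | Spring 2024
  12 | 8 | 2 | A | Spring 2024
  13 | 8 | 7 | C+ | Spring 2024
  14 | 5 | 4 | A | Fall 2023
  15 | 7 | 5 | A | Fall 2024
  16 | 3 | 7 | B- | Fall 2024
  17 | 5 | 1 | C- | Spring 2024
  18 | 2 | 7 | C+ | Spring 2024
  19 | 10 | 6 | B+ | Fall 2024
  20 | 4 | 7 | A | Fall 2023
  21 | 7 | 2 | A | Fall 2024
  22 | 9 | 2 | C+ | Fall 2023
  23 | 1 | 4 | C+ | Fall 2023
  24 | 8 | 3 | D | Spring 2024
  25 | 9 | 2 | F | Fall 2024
SELECT name, year FROM students WHERE year <= 2

Execution result:
name | year
Leo Williams | 1
Noah Smith | 2
Ivy Smith | 2
Rose Martinez | 1
Frank Jones | 2
Frank Brown | 1
Kate Smith | 2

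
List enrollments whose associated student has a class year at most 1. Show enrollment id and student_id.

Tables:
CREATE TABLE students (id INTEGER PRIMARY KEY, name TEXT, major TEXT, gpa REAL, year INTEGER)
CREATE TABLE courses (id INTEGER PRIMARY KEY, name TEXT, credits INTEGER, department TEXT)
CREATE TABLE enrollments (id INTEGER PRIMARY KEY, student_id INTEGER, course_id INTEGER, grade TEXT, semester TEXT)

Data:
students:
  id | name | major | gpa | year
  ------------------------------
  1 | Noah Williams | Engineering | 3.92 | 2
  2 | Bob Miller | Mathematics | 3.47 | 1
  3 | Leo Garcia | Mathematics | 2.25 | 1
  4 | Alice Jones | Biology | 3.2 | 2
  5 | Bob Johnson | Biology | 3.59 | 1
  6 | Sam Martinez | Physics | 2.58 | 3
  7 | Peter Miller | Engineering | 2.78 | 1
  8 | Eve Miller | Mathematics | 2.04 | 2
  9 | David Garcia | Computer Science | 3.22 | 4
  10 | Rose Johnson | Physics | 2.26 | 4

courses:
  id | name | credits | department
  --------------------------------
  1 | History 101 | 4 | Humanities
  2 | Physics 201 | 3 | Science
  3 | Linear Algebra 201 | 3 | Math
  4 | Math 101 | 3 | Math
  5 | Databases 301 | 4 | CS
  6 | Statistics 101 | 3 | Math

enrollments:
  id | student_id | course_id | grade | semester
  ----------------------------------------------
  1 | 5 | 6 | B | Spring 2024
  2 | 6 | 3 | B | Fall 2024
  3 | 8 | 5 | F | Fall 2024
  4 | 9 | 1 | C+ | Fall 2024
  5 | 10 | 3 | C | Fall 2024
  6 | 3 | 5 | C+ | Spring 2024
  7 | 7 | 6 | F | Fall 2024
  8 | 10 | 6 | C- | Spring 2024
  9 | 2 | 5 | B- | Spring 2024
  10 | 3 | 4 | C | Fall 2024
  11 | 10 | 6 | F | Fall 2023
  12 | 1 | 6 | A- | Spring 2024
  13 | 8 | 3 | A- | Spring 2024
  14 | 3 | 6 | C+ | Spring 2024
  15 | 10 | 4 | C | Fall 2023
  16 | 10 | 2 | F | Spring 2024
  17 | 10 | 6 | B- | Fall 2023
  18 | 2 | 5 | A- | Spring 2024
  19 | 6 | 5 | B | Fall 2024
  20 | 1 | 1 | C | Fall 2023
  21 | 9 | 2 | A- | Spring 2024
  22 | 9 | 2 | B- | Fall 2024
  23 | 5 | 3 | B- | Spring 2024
SELECT id, student_id FROM enrollments WHERE student_id IN (SELECT id FROM students WHERE year <= 1)

Execution result:
id | student_id
1 | 5
6 | 3
7 | 7
9 | 2
10 | 3
14 | 3
18 | 2
23 | 5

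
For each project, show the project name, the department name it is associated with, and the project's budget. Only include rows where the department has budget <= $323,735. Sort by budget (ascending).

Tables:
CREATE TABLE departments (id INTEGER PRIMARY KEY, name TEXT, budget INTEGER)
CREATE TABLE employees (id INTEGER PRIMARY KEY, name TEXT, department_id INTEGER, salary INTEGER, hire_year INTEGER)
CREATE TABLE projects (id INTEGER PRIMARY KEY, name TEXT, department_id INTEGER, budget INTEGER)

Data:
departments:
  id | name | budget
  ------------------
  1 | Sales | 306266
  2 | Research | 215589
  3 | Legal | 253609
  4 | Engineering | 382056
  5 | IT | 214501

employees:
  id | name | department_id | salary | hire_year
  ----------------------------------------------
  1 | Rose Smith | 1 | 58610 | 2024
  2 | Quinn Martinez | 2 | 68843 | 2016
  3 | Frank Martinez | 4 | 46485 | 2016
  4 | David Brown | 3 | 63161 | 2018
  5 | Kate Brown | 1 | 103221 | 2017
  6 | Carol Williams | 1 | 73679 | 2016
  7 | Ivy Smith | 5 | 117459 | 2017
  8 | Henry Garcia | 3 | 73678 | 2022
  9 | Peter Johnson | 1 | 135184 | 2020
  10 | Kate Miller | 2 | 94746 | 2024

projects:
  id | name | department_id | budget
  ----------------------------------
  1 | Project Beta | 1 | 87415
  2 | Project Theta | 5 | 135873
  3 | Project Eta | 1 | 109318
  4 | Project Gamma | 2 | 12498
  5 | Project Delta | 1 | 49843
SELECT c.name, p.name AS department, c.budget FROM projects c JOIN departments p ON c.department_id = p.id WHERE p.budget <= 323735 ORDER BY c.budget ASC

Execution result:
name | department | budget
Project Gamma | Research | 12498
Project Delta | Sales | 49843
Project Beta | Sales | 87415
Project Eta | Sales | 109318
Project Theta | IT | 135873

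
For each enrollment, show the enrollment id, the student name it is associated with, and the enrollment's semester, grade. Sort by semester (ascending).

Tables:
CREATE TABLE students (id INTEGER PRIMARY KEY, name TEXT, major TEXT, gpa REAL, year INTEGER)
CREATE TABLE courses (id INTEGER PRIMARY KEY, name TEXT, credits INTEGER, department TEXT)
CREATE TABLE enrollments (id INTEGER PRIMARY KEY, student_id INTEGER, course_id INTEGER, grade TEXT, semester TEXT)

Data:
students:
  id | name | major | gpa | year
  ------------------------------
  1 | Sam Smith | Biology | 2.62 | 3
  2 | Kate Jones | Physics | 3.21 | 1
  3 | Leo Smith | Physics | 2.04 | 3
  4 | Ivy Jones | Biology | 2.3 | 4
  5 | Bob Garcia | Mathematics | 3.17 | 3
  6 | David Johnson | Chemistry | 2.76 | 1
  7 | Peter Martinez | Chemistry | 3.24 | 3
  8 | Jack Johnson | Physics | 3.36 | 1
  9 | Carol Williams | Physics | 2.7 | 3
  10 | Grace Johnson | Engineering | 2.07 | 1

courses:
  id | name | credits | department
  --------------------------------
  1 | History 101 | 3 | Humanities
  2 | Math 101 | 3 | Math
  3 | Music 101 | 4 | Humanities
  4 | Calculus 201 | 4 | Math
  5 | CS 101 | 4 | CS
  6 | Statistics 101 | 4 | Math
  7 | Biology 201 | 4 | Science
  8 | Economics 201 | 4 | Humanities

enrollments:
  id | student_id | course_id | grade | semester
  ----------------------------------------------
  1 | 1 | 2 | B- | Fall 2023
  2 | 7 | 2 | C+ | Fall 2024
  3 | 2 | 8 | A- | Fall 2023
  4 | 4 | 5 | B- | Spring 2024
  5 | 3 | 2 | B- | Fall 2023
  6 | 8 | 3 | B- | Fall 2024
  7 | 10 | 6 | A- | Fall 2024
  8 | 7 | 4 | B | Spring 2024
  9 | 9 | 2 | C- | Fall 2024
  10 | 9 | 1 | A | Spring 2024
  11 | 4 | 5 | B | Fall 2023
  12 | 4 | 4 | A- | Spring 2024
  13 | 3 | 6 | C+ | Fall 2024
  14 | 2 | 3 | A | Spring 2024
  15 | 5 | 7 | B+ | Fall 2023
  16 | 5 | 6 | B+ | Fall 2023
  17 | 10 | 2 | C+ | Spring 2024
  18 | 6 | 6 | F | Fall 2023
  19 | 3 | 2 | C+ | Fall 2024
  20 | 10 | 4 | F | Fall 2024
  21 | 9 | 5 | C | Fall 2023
SELECT c.id, p.name AS student, c.semester, c.grade FROM enrollments c JOIN students p ON c.student_id = p.id ORDER BY c.semester ASC

Execution result:
id | student | semester | grade
1 | Sam Smith | Fall 2023 | B-
3 | Kate Jones | Fall 2023 | A-
5 | Leo Smith | Fall 2023 | B-
11 | Ivy Jones | Fall 2023 | B
15 | Bob Garcia | Fall 2023 | B+
16 | Bob Garcia | Fall 2023 | B+
18 | David Johnson | Fall 2023 | F
21 | Carol Williams | Fall 2023 | C
2 | Peter Martinez | Fall 2024 | C+
6 | Jack Johnson | Fall 2024 | B-
7 | Grace Johnson | Fall 2024 | A-
9 | Carol Williams | Fall 2024 | C-
13 | Leo Smith | Fall 2024 | C+
19 | Leo Smith | Fall 2024 | C+
20 | Grace Johnson | Fall 2024 | F
4 | Ivy Jones | Spring 2024 | B-
8 | Peter Martinez | Spring 2024 | B
10 | Carol Williams | Spring 2024 | A
12 | Ivy Jones | Spring 2024 | A-
14 | Kate Jones | Spring 2024 | A
17 | Grace Johnson | Spring 2024 | C+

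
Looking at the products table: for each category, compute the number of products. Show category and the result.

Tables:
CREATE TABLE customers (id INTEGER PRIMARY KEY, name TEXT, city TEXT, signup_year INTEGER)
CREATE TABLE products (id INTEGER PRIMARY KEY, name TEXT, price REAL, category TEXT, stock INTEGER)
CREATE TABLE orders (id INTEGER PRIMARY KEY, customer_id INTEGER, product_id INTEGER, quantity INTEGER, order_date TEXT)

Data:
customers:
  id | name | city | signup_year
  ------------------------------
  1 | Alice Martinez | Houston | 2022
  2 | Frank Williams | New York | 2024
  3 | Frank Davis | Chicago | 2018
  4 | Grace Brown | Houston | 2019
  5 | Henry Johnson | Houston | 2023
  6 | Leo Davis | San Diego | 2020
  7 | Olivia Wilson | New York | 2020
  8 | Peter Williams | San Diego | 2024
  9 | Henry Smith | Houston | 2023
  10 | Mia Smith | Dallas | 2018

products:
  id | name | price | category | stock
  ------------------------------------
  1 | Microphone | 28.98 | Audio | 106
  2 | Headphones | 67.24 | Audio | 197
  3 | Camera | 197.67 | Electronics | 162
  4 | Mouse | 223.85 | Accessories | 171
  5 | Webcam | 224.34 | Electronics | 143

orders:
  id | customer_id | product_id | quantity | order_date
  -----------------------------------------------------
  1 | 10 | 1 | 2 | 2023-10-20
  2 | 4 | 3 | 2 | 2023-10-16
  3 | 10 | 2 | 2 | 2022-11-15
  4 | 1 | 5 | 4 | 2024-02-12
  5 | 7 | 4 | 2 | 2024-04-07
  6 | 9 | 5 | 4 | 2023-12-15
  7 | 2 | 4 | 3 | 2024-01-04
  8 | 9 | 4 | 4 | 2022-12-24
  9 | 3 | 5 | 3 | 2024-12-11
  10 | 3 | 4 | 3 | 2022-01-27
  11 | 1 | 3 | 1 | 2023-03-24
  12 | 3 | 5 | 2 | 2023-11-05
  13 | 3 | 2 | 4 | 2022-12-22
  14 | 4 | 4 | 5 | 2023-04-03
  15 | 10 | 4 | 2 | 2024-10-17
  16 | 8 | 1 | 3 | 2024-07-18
SELECT category, COUNT(*) AS n FROM products GROUP BY category

Execution result:
category | n
Accessories | 1
Audio | 2
Electronics | 2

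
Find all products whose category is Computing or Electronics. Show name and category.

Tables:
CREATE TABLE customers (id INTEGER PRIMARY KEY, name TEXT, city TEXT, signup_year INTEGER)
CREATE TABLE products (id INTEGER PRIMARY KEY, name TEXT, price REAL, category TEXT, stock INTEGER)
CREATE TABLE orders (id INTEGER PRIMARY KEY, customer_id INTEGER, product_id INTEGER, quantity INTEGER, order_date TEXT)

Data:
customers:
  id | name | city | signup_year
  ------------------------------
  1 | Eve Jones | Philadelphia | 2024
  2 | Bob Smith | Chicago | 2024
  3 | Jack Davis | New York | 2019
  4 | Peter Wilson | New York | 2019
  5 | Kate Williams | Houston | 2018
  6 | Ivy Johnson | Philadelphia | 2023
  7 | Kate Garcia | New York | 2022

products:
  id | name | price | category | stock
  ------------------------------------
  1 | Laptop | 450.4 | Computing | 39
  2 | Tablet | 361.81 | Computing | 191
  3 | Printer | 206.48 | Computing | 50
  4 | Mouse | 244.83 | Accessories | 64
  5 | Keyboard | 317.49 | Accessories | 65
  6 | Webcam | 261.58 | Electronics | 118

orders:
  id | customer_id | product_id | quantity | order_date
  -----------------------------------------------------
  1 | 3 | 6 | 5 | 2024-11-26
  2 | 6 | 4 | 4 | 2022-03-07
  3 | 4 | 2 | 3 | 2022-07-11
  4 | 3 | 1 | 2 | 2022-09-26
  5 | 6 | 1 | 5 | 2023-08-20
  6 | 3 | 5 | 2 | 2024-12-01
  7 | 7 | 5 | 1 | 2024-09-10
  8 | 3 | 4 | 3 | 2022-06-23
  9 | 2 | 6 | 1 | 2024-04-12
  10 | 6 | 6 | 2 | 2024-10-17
SELECT name, category FROM products WHERE category IN ('Computing', 'Electronics')

Execution result:
name | category
Laptop | Computing
Tablet | Computing
Printer | Computing
Webcam | Electronics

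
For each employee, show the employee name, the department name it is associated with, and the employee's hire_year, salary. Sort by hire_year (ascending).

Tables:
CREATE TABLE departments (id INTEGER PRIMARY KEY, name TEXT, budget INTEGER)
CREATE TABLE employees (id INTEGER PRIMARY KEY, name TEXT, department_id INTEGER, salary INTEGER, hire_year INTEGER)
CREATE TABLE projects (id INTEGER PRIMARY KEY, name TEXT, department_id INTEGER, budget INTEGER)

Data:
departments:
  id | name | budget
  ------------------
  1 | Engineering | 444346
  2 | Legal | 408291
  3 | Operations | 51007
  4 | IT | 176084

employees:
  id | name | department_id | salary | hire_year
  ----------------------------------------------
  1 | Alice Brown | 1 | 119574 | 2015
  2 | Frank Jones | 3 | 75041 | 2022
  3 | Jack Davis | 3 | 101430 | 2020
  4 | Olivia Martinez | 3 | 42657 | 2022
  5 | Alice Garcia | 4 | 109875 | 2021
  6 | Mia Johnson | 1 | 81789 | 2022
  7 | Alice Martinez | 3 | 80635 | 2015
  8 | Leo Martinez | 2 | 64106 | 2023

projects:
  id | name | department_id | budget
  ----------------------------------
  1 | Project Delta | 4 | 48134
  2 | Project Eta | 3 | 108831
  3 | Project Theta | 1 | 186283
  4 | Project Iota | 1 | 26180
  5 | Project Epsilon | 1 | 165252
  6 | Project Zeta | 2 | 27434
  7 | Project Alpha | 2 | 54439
SELECT c.name, p.name AS department, c.hire_year, c.salary FROM employees c JOIN departments p ON c.department_id = p.id ORDER BY c.hire_year ASC

Execution result:
name | department | hire_year | salary
Alice Brown | Engineering | 2015 | 119574
Alice Martinez | Operations | 2015 | 80635
Jack Davis | Operations | 2020 | 101430
Alice Garcia | IT | 2021 | 109875
Frank Jones | Operations | 2022 | 75041
Olivia Martinez | Operations | 2022 | 42657
Mia Johnson | Engineering | 2022 | 81789
Leo Martinez | Legal | 2023 | 64106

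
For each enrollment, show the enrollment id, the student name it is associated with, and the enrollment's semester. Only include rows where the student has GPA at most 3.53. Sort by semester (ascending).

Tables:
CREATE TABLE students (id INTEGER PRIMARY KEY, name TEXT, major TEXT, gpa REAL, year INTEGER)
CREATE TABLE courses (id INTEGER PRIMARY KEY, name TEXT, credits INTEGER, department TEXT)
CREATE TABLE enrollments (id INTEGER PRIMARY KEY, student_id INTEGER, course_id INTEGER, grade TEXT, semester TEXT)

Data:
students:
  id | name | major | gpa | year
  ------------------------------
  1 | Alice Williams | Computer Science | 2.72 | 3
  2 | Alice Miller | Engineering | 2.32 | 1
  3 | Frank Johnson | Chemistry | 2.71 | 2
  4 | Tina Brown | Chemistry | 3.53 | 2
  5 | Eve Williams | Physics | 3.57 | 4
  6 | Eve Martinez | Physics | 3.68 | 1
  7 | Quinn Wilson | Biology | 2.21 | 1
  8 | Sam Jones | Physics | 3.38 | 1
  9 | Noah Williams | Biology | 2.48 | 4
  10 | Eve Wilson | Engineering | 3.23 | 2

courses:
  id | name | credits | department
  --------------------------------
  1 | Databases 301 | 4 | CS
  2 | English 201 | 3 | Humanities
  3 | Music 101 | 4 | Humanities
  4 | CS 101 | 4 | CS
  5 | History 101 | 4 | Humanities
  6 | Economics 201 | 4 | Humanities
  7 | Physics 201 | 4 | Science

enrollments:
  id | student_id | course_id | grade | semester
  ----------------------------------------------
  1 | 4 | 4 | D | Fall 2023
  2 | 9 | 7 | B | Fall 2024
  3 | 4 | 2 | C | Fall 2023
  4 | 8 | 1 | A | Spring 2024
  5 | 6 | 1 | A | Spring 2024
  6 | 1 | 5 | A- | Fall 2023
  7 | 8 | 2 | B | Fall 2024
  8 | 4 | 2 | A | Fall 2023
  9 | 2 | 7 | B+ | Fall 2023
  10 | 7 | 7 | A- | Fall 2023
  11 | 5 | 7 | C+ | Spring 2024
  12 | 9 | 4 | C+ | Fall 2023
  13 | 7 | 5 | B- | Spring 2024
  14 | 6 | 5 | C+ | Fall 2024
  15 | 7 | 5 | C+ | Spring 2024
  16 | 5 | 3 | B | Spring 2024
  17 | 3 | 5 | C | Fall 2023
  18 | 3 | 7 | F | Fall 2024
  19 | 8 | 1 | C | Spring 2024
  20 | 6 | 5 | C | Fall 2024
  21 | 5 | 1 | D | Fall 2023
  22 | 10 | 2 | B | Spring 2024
SELECT c.id, p.name AS student, c.semester FROM enrollments c JOIN students p ON c.student_id = p.id WHERE p.gpa <= 3.53 ORDER BY c.semester ASC

Execution result:
id | student | semester
1 | Tina Brown | Fall 2023
3 | Tina Brown | Fall 2023
6 | Alice Williams | Fall 2023
8 | Tina Brown | Fall 2023
9 | Alice Miller | Fall 2023
10 | Quinn Wilson | Fall 2023
12 | Noah Williams | Fall 2023
17 | Frank Johnson | Fall 2023
2 | Noah Williams | Fall 2024
7 | Sam Jones | Fall 2024
18 | Frank Johnson | Fall 2024
4 | Sam Jones | Spring 2024
13 | Quinn Wilson | Spring 2024
15 | Quinn Wilson | Spring 2024
19 | Sam Jones | Spring 2024
22 | Eve Wilson | Spring 2024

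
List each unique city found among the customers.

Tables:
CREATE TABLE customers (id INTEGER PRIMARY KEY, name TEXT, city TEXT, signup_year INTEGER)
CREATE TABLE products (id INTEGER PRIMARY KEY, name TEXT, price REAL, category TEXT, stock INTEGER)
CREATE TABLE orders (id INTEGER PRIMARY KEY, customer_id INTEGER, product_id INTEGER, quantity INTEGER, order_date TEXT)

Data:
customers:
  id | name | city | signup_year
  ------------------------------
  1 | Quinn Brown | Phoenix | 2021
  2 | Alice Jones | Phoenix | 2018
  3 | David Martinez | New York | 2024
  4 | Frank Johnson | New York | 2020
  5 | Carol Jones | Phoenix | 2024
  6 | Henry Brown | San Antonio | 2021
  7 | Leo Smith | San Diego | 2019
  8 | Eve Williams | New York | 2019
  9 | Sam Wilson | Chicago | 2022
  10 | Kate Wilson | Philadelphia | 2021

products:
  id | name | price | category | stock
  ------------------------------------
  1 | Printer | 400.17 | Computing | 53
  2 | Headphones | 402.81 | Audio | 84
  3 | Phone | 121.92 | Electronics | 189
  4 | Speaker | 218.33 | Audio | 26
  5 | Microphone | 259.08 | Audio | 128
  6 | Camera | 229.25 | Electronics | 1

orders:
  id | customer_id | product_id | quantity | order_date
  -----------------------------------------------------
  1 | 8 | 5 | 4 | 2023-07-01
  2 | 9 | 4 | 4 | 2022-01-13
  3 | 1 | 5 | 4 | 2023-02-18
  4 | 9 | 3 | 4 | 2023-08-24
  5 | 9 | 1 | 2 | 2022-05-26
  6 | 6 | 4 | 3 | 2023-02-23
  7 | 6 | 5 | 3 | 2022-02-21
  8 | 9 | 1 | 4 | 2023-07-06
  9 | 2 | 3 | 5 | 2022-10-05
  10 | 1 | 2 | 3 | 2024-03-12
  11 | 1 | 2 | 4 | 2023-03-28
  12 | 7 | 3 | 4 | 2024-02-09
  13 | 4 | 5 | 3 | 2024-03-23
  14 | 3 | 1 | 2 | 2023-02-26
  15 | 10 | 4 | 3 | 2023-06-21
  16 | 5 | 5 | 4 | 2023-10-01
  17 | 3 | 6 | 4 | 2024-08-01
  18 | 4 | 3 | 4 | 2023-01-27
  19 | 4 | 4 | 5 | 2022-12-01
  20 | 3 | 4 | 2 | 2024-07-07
SELECT DISTINCT city FROM customers

Execution result:
city
Phoenix
New York
San Antonio
San Diego
Chicago
Philadelphia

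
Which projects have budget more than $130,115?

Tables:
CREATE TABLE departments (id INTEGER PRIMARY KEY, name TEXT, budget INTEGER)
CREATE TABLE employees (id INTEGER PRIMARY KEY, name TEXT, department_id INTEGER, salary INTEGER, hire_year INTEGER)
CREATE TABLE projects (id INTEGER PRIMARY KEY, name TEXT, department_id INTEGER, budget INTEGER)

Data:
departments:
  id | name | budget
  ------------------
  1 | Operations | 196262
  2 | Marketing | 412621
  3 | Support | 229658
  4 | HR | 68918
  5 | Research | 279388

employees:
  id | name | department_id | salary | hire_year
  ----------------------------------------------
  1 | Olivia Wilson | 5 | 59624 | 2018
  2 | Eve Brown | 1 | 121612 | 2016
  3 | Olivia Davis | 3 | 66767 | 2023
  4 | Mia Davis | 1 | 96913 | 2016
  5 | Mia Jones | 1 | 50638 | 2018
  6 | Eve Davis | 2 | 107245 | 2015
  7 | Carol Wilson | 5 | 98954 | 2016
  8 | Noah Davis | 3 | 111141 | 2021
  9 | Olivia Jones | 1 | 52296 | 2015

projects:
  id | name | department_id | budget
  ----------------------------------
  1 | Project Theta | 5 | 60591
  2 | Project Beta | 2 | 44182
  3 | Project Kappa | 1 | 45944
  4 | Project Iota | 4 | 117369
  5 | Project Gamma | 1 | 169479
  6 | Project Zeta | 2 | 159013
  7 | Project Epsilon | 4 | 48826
SELECT name, budget FROM projects WHERE budget > 130115

Execution result:
name | budget
Project Gamma | 169479
Project Zeta | 159013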